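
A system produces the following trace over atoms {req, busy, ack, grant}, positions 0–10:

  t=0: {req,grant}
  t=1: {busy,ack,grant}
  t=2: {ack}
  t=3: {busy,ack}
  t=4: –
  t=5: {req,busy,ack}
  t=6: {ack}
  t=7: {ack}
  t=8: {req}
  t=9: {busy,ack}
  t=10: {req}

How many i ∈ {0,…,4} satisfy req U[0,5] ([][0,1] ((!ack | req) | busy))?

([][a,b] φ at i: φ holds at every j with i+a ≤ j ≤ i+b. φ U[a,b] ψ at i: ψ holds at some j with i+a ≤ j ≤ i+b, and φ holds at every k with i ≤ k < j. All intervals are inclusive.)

3

Evaluate at each i in [0,4]:
  i=0: ✓ (rhs at j=0)
  i=1: ✗ (lhs fails at k=1 before rhs at j=3)
  i=2: ✗ (lhs fails at k=2 before rhs at j=3)
  i=3: ✓ (rhs at j=3)
  i=4: ✓ (rhs at j=4)
Positions where it holds: {0, 3, 4} → 3.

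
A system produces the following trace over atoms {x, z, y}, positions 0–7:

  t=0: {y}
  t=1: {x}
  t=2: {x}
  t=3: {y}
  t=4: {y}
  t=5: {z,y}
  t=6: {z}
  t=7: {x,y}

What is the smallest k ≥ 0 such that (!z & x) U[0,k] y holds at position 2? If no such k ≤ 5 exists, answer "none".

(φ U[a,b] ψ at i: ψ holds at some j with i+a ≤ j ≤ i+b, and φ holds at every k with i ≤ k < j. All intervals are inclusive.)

Need earliest j ≥ 2 with y, and (!z & x) at every k in [2,j-1].
  j=2: rhs fails.
  j=3: rhs holds; lhs holds on [2,2]. k = 1.

1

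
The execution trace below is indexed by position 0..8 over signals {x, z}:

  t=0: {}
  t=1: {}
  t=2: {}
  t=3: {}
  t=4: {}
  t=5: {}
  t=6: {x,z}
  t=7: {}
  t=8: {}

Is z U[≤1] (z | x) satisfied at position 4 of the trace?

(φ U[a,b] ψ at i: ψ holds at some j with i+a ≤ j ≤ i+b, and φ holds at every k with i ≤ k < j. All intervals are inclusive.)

False

Need some j in [4,5] with (z | x), and z at every k in [4,j-1].
  j=4: (z | x) false.
  j=5: (z | x) false.
No j in the window works → until fails.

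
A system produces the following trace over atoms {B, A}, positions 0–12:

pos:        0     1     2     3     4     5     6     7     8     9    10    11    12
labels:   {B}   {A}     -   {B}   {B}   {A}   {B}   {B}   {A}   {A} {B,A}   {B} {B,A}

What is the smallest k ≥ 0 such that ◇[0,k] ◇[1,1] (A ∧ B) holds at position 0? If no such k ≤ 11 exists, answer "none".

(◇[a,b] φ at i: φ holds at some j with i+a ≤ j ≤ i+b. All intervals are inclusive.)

Scan j = 0,1,… for ◇[1,1] (A ∧ B):
  j=0: fails
  j=1: fails
  j=2: fails
  j=3: fails
  j=4: fails
  j=5: fails
  j=6: fails
  j=7: fails
  j=8: fails
  j=9: holds
First hit at j=9, so smallest k = 9-0 = 9.

9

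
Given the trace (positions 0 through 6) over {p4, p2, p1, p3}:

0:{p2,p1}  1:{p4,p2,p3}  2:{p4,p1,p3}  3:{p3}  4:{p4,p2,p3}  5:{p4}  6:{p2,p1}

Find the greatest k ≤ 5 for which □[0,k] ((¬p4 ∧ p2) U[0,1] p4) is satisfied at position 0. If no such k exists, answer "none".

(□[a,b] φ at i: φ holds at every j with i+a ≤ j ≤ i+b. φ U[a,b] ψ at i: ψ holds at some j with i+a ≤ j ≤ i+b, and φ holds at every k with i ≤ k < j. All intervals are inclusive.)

2

((¬p4 ∧ p2) U[0,1] p4) must hold from j=0 onward; find where it first fails.
  j=0: holds
  j=1: holds
  j=2: holds
  j=3: fails
Holds on [0,2], so largest k = 2.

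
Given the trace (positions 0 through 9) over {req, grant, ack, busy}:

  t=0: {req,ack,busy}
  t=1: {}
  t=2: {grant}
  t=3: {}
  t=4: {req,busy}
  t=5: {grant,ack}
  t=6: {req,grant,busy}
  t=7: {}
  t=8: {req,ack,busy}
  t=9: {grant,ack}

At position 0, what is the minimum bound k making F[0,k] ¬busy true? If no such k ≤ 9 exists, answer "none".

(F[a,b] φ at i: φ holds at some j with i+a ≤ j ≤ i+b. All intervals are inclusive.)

Scan j = 0,1,… for ¬busy:
  j=0: fails
  j=1: holds
First hit at j=1, so smallest k = 1-0 = 1.

1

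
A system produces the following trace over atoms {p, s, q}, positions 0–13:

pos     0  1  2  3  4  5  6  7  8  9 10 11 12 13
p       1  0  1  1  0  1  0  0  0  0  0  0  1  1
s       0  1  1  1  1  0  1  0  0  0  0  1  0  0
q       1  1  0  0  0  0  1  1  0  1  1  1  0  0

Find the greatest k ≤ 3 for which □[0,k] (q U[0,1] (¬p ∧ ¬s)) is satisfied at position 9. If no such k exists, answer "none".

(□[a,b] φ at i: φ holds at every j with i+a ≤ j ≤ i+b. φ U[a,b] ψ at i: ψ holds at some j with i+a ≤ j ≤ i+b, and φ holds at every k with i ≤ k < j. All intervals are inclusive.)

(q U[0,1] (¬p ∧ ¬s)) must hold from j=9 onward; find where it first fails.
  j=9: holds
  j=10: holds
  j=11: fails
Holds on [9,10], so largest k = 1.

1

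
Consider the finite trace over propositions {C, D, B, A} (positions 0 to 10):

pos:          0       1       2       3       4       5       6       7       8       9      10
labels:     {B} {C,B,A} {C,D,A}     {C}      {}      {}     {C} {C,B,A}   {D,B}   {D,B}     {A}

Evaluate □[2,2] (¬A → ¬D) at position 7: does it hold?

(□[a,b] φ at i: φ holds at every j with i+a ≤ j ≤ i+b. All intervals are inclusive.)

Does not hold

Check (¬A → ¬D) at every j in [9,9]:
  j=9: antecedent true; consequent false → ✗
Fails at j=9 → formula fails.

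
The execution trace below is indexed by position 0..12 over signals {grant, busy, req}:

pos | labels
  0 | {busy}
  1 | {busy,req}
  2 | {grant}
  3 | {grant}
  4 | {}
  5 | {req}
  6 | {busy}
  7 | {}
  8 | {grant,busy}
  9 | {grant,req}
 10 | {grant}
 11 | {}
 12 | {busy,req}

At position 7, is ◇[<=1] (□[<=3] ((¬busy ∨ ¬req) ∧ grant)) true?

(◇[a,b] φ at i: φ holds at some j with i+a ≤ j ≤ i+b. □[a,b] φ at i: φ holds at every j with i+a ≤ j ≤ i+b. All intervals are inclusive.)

Check □[<=3] ((¬busy ∨ ¬req) ∧ grant) at each j in [7,8]:
  j=7: fails at 7
  j=8: fails at 11
No position in the window satisfies it → formula fails.

Does not hold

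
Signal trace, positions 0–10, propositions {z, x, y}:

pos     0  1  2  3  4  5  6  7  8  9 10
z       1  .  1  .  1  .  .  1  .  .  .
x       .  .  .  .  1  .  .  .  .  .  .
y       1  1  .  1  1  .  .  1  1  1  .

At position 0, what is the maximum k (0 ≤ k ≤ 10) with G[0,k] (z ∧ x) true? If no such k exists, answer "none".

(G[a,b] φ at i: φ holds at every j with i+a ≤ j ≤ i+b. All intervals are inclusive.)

none

(z ∧ x) must hold from j=0 onward; find where it first fails.
  j=0: fails → no k works.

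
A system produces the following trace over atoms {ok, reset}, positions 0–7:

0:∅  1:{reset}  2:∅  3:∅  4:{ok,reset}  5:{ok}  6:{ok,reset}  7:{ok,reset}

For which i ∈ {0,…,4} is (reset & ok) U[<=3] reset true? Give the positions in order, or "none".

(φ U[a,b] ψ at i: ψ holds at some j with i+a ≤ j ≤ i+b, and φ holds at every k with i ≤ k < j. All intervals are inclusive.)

Evaluate at each i in [0,4]:
  i=0: ✗ (lhs fails at k=0 before rhs at j=1)
  i=1: ✓ (rhs at j=1)
  i=2: ✗ (lhs fails at k=2 before rhs at j=4)
  i=3: ✗ (lhs fails at k=3 before rhs at j=4)
  i=4: ✓ (rhs at j=4)

1, 4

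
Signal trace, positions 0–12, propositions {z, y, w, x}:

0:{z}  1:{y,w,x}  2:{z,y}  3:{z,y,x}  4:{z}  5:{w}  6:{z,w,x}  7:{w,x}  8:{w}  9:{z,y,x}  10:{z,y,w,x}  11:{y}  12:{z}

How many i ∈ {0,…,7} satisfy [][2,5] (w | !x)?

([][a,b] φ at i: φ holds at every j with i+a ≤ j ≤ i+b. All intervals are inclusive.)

2

Evaluate at each i in [0,7]:
  i=0: ✗ (fails at j=3)
  i=1: ✗ (fails at j=3)
  i=2: ✓ (all of [4,7])
  i=3: ✓ (all of [5,8])
  i=4: ✗ (fails at j=9)
  i=5: ✗ (fails at j=9)
  i=6: ✗ (fails at j=9)
  i=7: ✗ (fails at j=9)
Positions where it holds: {2, 3} → 2.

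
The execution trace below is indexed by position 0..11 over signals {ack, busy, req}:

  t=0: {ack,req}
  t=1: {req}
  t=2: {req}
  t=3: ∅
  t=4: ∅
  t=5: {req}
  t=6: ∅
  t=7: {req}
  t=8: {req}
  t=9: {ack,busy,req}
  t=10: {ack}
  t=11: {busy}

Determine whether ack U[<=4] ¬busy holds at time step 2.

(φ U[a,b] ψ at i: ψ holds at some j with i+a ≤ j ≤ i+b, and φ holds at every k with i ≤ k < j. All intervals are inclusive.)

Need some j in [2,6] with ¬busy, and ack at every k in [2,j-1].
  j=2: ¬busy holds; no prefix to check → satisfied.

Holds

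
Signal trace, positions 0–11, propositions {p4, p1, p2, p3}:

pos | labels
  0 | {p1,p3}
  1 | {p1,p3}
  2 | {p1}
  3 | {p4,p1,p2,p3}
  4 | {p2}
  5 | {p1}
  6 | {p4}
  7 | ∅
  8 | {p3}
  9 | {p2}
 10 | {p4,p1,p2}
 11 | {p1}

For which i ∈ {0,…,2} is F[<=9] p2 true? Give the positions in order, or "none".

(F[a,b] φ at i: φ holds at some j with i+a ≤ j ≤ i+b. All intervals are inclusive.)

0, 1, 2

Evaluate at each i in [0,2]:
  i=0: ✓ (witness j=3)
  i=1: ✓ (witness j=3)
  i=2: ✓ (witness j=3)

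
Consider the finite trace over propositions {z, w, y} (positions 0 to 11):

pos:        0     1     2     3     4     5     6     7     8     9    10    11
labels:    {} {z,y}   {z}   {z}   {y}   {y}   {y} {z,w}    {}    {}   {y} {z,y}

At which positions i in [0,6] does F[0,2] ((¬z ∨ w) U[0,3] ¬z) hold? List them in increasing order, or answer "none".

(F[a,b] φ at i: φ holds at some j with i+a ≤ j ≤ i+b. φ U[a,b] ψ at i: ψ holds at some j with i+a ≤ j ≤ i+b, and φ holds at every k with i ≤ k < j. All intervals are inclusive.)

0, 2, 3, 4, 5, 6

Evaluate at each i in [0,6]:
  i=0: ✓ (witness j=0)
  i=1: ✗ (none in [1,3])
  i=2: ✓ (witness j=4)
  i=3: ✓ (witness j=4)
  i=4: ✓ (witness j=4)
  i=5: ✓ (witness j=5)
  i=6: ✓ (witness j=6)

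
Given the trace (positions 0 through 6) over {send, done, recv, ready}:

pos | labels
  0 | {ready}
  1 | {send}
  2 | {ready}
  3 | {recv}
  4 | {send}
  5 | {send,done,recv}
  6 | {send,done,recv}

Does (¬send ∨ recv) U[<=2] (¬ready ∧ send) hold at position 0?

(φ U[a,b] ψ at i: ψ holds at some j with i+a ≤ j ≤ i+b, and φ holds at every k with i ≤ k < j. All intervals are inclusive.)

Need some j in [0,2] with (¬ready ∧ send), and (¬send ∨ recv) at every k in [0,j-1].
  j=0: (¬ready ∧ send) false.
  j=1: (¬ready ∧ send) holds; (¬send ∨ recv) holds at every k in [0,0] → satisfied.

True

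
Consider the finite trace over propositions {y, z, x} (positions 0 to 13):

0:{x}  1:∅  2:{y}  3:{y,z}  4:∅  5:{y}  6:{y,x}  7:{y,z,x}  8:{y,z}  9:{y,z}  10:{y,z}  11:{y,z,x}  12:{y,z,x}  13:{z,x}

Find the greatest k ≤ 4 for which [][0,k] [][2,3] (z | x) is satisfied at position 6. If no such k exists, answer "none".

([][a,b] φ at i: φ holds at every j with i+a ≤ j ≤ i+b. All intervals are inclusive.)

4

[][2,3] (z | x) must hold from j=6 onward; find where it first fails.
  j=6: holds
  j=7: holds
  j=8: holds
  j=9: holds
  j=10: holds
Holds through j=10; largest k = 4.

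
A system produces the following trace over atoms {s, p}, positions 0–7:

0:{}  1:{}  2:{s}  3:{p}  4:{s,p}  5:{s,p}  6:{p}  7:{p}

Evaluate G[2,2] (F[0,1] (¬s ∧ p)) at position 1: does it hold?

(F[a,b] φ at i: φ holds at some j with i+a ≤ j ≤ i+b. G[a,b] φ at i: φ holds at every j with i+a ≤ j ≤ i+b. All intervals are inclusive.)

Check F[0,1] (¬s ∧ p) at every j in [3,3]:
  j=3: holds (witness at 3)
All positions satisfy it → formula holds.

True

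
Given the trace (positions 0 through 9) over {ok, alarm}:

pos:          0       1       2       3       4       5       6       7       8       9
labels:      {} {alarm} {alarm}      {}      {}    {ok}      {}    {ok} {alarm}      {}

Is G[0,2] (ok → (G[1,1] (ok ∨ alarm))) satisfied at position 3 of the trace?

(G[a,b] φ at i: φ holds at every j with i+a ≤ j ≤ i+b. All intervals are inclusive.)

Does not hold

Check (ok → (G[1,1] (ok ∨ alarm))) at every j in [3,5]:
  j=3: antecedent false → ✓
  j=4: antecedent false → ✓
  j=5: antecedent true; consequent fails at 6 → ✗
Fails at j=5 → formula fails.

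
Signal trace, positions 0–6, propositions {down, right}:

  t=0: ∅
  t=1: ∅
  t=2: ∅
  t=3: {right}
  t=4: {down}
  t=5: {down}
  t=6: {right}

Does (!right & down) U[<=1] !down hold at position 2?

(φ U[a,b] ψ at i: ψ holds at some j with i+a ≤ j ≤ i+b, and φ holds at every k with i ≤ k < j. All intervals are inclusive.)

Need some j in [2,3] with !down, and (!right & down) at every k in [2,j-1].
  j=2: !down holds; no prefix to check → satisfied.

True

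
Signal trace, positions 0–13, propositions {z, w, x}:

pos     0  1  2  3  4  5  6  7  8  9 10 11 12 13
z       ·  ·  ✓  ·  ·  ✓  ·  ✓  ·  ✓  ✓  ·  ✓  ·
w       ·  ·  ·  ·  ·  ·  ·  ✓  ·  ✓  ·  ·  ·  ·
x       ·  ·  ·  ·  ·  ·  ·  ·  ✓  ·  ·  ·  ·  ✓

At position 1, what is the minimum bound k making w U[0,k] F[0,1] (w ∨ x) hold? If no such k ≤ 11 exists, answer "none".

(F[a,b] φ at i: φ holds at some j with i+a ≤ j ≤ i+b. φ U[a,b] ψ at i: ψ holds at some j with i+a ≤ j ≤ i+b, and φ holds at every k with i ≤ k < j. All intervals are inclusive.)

none

Need earliest j ≥ 1 with F[0,1] (w ∨ x), and w at every k in [1,j-1].
  j=1: rhs fails.
  j=2: rhs fails.
  j=3: rhs fails.
  j=4: rhs fails.
  j=5: rhs fails.
  j=6: rhs holds but lhs fails at k=1.
  j=7: rhs holds but lhs fails at k=1.
  j=8: rhs holds but lhs fails at k=1.
  j=9: rhs holds but lhs fails at k=1.
  j=10: rhs fails.
  j=11: rhs fails.
  j=12: rhs holds but lhs fails at k=1.
No witness within the range → none.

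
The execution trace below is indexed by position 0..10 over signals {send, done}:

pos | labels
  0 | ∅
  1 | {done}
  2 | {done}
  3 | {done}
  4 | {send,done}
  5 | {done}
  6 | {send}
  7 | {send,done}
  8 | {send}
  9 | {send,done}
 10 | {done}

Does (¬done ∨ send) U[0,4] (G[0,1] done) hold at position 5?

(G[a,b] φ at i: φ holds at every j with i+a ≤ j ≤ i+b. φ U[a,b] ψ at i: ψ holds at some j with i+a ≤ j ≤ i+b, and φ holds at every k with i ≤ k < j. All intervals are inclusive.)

Need some j in [5,9] with G[0,1] done, and (¬done ∨ send) at every k in [5,j-1].
  j=5: G[0,1] done — fails at 6.
  j=6: G[0,1] done — fails at 6.
  j=7: G[0,1] done — fails at 8.
  j=8: G[0,1] done — fails at 8.
  j=9: G[0,1] done holds, but (¬done ∨ send) fails at k=5 → not this j.
No j in the window works → until fails.

No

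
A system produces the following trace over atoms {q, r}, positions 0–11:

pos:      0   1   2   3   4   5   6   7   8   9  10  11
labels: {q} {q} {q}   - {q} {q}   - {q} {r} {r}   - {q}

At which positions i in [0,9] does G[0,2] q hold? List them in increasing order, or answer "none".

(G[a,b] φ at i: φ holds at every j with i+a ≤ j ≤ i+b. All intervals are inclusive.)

0

Evaluate at each i in [0,9]:
  i=0: ✓ (all of [0,2])
  i=1: ✗ (fails at j=3)
  i=2: ✗ (fails at j=3)
  i=3: ✗ (fails at j=3)
  i=4: ✗ (fails at j=6)
  i=5: ✗ (fails at j=6)
  i=6: ✗ (fails at j=6)
  i=7: ✗ (fails at j=8)
  i=8: ✗ (fails at j=8)
  i=9: ✗ (fails at j=9)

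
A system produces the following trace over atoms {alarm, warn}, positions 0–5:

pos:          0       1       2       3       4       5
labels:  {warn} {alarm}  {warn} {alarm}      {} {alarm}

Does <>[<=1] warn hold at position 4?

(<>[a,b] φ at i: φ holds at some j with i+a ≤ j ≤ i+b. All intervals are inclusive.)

False

Check warn at each j in [4,5]:
  j=4: false
  j=5: false
No position in the window satisfies it → formula fails.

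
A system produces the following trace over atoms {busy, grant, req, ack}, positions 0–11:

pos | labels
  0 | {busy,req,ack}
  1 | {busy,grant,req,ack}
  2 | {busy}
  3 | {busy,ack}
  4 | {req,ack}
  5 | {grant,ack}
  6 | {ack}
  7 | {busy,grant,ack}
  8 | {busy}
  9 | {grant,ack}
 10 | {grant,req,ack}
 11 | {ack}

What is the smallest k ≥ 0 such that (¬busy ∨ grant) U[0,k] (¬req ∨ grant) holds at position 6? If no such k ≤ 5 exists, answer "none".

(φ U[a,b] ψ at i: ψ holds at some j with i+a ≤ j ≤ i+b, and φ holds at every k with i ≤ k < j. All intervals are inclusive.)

0

Need earliest j ≥ 6 with (¬req ∨ grant), and (¬busy ∨ grant) at every k in [6,j-1].
  j=6: rhs holds (empty prefix). k = 0.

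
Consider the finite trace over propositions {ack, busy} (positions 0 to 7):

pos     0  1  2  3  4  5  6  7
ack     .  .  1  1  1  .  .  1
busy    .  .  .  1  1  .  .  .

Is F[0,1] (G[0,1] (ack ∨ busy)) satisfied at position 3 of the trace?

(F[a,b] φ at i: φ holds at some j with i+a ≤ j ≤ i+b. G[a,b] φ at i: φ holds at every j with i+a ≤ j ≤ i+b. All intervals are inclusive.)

Yes

Check G[0,1] (ack ∨ busy) at each j in [3,4]:
  j=3: holds on [3,4]
  j=4: fails at 5
Found at j=3 → formula holds.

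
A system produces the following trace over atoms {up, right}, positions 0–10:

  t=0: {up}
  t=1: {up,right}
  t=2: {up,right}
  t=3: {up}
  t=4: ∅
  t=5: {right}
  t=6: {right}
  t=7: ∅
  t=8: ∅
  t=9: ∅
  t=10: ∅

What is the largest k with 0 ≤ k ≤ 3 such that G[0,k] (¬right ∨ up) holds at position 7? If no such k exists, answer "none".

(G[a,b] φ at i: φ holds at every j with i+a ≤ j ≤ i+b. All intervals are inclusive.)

(¬right ∨ up) must hold from j=7 onward; find where it first fails.
  j=7: holds
  j=8: holds
  j=9: holds
  j=10: holds
Holds through j=10; largest k = 3.

3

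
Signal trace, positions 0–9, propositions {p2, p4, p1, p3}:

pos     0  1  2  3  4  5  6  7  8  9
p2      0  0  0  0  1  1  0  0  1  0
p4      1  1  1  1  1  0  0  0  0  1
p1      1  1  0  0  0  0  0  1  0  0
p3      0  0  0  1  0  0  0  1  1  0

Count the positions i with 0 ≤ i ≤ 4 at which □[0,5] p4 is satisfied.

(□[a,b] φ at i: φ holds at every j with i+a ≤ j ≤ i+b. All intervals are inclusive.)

0

Evaluate at each i in [0,4]:
  i=0: ✗ (fails at j=5)
  i=1: ✗ (fails at j=5)
  i=2: ✗ (fails at j=5)
  i=3: ✗ (fails at j=5)
  i=4: ✗ (fails at j=5)
Positions where it holds: {} → 0.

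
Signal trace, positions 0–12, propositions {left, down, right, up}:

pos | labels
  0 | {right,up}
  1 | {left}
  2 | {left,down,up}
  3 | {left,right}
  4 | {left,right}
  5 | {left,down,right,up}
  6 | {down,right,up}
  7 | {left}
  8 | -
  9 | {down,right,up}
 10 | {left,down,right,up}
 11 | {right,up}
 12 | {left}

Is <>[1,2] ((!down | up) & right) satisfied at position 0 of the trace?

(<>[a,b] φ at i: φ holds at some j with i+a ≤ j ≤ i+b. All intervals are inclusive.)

Does not hold

Check ((!down | up) & right) at each j in [1,2]:
  j=1: false
  j=2: false
No position in the window satisfies it → formula fails.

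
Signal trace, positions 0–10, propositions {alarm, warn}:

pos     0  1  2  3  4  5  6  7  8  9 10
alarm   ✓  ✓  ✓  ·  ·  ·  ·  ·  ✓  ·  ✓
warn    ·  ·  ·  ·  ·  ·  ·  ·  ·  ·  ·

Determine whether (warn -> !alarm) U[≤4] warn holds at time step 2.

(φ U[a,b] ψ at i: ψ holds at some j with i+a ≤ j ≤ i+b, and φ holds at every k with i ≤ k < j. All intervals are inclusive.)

No

Need some j in [2,6] with warn, and (warn -> !alarm) at every k in [2,j-1].
  j=2: warn false.
  j=3: warn false.
  j=4: warn false.
  j=5: warn false.
  j=6: warn false.
No j in the window works → until fails.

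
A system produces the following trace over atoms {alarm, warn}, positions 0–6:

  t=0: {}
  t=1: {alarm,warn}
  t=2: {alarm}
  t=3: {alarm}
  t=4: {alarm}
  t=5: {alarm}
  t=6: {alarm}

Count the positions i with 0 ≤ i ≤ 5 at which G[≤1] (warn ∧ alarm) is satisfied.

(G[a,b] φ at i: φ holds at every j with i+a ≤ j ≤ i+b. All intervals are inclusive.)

Evaluate at each i in [0,5]:
  i=0: ✗ (fails at j=0)
  i=1: ✗ (fails at j=2)
  i=2: ✗ (fails at j=2)
  i=3: ✗ (fails at j=3)
  i=4: ✗ (fails at j=4)
  i=5: ✗ (fails at j=5)
Positions where it holds: {} → 0.

0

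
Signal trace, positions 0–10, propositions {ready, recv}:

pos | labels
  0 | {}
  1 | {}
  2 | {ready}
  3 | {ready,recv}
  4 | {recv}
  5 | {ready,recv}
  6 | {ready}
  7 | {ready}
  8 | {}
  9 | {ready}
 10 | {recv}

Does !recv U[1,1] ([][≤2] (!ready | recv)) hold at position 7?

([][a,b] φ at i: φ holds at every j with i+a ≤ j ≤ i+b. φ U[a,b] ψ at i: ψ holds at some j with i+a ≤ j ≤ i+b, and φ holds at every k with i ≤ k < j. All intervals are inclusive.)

False

Need some j in [8,8] with [][≤2] (!ready | recv), and !recv at every k in [7,j-1].
  j=8: [][≤2] (!ready | recv) — fails at 9.
No j in the window works → until fails.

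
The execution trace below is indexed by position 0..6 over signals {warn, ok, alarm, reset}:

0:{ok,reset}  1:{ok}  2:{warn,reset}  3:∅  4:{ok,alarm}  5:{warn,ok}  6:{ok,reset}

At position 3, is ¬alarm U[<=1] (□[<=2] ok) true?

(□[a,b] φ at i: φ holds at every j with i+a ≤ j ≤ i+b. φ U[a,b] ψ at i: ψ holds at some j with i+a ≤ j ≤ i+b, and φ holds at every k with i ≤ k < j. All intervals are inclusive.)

Holds

Need some j in [3,4] with □[<=2] ok, and ¬alarm at every k in [3,j-1].
  j=3: □[<=2] ok — fails at 3.
  j=4: □[<=2] ok holds; ¬alarm holds at every k in [3,3] → satisfied.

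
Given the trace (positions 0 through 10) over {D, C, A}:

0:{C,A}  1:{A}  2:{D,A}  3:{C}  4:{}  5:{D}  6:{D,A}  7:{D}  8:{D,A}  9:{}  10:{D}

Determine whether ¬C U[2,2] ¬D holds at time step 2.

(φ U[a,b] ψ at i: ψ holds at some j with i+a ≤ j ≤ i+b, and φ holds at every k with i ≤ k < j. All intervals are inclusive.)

No

Need some j in [4,4] with ¬D, and ¬C at every k in [2,j-1].
  j=4: ¬D holds, but ¬C fails at k=3 → not this j.
No j in the window works → until fails.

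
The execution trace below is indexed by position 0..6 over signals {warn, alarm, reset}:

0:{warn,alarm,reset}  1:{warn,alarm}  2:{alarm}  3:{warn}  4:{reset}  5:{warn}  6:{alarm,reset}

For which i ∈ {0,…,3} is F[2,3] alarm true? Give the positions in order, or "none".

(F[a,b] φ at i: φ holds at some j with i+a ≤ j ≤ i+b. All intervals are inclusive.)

Evaluate at each i in [0,3]:
  i=0: ✓ (witness j=2)
  i=1: ✗ (none in [3,4])
  i=2: ✗ (none in [4,5])
  i=3: ✓ (witness j=6)

0, 3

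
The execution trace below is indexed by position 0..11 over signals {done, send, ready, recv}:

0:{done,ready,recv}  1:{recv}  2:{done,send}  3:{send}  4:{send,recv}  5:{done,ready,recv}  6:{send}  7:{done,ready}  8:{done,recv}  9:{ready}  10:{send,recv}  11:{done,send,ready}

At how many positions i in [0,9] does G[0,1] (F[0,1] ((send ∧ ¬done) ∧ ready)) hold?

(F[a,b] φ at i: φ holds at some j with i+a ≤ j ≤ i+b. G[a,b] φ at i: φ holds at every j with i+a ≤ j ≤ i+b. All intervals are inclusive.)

0

Evaluate at each i in [0,9]:
  i=0: ✗ (fails at j=0)
  i=1: ✗ (fails at j=1)
  i=2: ✗ (fails at j=2)
  i=3: ✗ (fails at j=3)
  i=4: ✗ (fails at j=4)
  i=5: ✗ (fails at j=5)
  i=6: ✗ (fails at j=6)
  i=7: ✗ (fails at j=7)
  i=8: ✗ (fails at j=8)
  i=9: ✗ (fails at j=9)
Positions where it holds: {} → 0.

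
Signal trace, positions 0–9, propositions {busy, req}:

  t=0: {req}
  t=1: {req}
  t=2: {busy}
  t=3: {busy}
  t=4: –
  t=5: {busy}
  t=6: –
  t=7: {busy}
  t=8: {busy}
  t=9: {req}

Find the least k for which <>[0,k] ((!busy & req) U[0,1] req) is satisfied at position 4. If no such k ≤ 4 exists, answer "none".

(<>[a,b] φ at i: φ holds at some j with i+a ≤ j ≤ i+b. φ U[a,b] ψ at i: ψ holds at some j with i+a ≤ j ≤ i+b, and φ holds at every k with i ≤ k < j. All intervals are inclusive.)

Scan j = 4,5,… for ((!busy & req) U[0,1] req):
  j=4: fails
  j=5: fails
  j=6: fails
  j=7: fails
  j=8: fails
No j in [4,8] satisfies it → none.

none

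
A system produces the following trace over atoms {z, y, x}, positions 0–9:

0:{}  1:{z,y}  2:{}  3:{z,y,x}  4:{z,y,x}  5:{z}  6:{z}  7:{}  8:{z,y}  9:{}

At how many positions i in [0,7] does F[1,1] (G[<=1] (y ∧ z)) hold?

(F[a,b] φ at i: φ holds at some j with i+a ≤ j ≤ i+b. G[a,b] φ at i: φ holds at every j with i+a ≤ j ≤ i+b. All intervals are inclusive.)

1

Evaluate at each i in [0,7]:
  i=0: ✗ (none in [1,1])
  i=1: ✗ (none in [2,2])
  i=2: ✓ (witness j=3)
  i=3: ✗ (none in [4,4])
  i=4: ✗ (none in [5,5])
  i=5: ✗ (none in [6,6])
  i=6: ✗ (none in [7,7])
  i=7: ✗ (none in [8,8])
Positions where it holds: {2} → 1.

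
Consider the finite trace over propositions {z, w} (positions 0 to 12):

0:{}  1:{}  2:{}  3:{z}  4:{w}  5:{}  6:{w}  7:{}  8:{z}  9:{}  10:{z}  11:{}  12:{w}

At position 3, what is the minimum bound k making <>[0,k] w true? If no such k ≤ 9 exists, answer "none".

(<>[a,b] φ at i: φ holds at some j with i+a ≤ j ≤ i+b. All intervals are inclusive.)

Scan j = 3,4,… for w:
  j=3: fails
  j=4: holds
First hit at j=4, so smallest k = 4-3 = 1.

1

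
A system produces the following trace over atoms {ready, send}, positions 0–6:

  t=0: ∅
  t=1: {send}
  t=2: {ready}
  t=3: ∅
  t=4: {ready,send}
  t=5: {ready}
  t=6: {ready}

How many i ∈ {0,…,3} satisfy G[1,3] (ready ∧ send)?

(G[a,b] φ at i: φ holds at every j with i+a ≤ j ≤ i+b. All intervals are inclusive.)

0

Evaluate at each i in [0,3]:
  i=0: ✗ (fails at j=1)
  i=1: ✗ (fails at j=2)
  i=2: ✗ (fails at j=3)
  i=3: ✗ (fails at j=5)
Positions where it holds: {} → 0.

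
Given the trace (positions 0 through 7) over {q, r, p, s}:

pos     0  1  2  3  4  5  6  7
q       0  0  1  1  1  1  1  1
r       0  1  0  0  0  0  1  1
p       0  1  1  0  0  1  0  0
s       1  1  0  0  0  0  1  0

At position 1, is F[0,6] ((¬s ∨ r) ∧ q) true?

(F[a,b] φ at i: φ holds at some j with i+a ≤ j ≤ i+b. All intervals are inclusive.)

Check ((¬s ∨ r) ∧ q) at each j in [1,7]:
  j=1: false
  j=2: true
  j=3: true
  j=4: true
  j=5: true
  j=6: true
  j=7: true
Found at j=2 → formula holds.

Yes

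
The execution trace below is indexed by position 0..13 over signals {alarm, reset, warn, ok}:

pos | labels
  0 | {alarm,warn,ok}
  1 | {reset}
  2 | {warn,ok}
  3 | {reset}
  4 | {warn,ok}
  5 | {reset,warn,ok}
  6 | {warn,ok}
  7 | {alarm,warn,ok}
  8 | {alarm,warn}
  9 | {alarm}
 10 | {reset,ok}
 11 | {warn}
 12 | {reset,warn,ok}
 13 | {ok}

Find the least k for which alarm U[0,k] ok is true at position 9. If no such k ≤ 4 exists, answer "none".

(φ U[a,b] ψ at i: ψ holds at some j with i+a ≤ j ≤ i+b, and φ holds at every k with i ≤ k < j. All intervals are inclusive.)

Need earliest j ≥ 9 with ok, and alarm at every k in [9,j-1].
  j=9: rhs fails.
  j=10: rhs holds; lhs holds on [9,9]. k = 1.

1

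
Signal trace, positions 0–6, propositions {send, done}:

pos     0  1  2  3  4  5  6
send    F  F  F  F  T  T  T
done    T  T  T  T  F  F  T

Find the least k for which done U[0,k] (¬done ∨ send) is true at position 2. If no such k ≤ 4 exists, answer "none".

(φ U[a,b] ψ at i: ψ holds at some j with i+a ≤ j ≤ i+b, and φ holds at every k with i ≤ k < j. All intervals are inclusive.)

Need earliest j ≥ 2 with (¬done ∨ send), and done at every k in [2,j-1].
  j=2: rhs fails.
  j=3: rhs fails.
  j=4: rhs holds; lhs holds on [2,3]. k = 2.

2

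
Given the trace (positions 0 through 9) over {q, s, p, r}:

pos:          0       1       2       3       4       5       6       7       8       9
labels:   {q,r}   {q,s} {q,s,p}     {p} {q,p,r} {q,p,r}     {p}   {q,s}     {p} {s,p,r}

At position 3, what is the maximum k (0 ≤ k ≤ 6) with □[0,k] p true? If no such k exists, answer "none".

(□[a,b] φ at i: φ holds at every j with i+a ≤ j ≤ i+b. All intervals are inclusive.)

3

p must hold from j=3 onward; find where it first fails.
  j=3: holds
  j=4: holds
  j=5: holds
  j=6: holds
  j=7: fails
Holds on [3,6], so largest k = 3.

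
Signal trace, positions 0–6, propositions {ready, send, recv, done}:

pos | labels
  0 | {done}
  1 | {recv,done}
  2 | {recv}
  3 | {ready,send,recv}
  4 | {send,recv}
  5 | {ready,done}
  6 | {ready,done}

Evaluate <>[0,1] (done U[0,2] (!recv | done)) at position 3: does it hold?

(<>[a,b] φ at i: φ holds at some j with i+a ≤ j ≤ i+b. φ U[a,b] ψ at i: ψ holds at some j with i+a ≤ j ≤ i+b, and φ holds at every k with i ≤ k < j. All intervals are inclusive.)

Does not hold

Check (done U[0,2] (!recv | done)) at each j in [3,4]:
  j=3: fails
  j=4: fails
No position in the window satisfies it → formula fails.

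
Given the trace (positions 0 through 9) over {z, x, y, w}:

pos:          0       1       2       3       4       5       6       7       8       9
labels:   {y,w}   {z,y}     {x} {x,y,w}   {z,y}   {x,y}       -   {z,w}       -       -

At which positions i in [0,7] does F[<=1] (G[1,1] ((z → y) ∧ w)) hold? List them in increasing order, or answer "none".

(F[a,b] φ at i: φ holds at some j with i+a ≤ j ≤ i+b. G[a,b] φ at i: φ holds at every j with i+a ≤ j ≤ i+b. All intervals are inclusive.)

Evaluate at each i in [0,7]:
  i=0: ✗ (none in [0,1])
  i=1: ✓ (witness j=2)
  i=2: ✓ (witness j=2)
  i=3: ✗ (none in [3,4])
  i=4: ✗ (none in [4,5])
  i=5: ✗ (none in [5,6])
  i=6: ✗ (none in [6,7])
  i=7: ✗ (none in [7,8])

1, 2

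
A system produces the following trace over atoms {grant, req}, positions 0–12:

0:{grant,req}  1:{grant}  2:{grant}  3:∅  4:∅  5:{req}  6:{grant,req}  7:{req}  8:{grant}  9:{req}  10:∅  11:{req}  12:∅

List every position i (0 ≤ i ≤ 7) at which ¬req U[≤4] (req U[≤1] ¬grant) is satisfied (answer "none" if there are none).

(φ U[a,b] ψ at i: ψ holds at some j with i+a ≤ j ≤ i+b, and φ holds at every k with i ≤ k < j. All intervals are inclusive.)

1, 2, 3, 4, 5, 6, 7

Evaluate at each i in [0,7]:
  i=0: ✗ (lhs fails at k=0 before rhs at j=3)
  i=1: ✓ (rhs at j=3; lhs holds on [1,2])
  i=2: ✓ (rhs at j=3; lhs holds on [2,2])
  i=3: ✓ (rhs at j=3)
  i=4: ✓ (rhs at j=4)
  i=5: ✓ (rhs at j=5)
  i=6: ✓ (rhs at j=6)
  i=7: ✓ (rhs at j=7)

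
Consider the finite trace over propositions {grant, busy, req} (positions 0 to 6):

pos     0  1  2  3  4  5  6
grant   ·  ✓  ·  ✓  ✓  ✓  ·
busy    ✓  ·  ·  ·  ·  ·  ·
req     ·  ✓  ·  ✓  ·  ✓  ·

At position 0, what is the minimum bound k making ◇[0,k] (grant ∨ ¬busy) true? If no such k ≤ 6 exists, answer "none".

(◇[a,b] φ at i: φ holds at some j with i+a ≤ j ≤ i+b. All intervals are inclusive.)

1

Scan j = 0,1,… for (grant ∨ ¬busy):
  j=0: fails
  j=1: holds
First hit at j=1, so smallest k = 1-0 = 1.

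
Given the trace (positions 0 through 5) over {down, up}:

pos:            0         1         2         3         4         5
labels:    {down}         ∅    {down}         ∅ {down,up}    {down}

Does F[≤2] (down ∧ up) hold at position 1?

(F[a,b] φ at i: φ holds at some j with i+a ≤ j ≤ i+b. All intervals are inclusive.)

Check (down ∧ up) at each j in [1,3]:
  j=1: false
  j=2: false
  j=3: false
No position in the window satisfies it → formula fails.

Does not hold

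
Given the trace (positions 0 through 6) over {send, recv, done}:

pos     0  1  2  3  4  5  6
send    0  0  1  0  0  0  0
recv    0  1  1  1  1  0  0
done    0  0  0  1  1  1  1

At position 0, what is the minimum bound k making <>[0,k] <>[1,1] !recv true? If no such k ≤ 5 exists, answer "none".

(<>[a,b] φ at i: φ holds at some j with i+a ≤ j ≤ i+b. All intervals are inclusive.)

4

Scan j = 0,1,… for <>[1,1] !recv:
  j=0: fails
  j=1: fails
  j=2: fails
  j=3: fails
  j=4: holds
First hit at j=4, so smallest k = 4-0 = 4.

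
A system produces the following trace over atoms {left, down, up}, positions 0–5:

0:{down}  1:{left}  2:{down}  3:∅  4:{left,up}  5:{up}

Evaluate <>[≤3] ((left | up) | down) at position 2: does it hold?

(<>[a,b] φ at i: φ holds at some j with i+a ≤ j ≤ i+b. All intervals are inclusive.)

True

Check ((left | up) | down) at each j in [2,5]:
  j=2: true
  j=3: false
  j=4: true
  j=5: true
Found at j=2 → formula holds.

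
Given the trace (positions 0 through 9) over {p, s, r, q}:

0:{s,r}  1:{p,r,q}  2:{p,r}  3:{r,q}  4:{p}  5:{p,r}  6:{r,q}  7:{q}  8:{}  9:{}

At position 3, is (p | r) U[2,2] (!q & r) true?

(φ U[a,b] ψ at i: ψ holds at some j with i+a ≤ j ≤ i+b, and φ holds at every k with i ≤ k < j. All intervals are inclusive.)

True

Need some j in [5,5] with (!q & r), and (p | r) at every k in [3,j-1].
  j=5: (!q & r) holds; (p | r) holds at every k in [3,4] → satisfied.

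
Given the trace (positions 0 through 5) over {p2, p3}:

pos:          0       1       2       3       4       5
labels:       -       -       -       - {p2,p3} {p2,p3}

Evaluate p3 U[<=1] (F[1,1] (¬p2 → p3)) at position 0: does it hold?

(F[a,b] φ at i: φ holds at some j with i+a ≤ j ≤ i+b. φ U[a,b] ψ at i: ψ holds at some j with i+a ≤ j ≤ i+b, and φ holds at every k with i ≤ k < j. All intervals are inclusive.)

Does not hold

Need some j in [0,1] with F[1,1] (¬p2 → p3), and p3 at every k in [0,j-1].
  j=0: F[1,1] (¬p2 → p3) — fails (none in [1,1]).
  j=1: F[1,1] (¬p2 → p3) — fails (none in [2,2]).
No j in the window works → until fails.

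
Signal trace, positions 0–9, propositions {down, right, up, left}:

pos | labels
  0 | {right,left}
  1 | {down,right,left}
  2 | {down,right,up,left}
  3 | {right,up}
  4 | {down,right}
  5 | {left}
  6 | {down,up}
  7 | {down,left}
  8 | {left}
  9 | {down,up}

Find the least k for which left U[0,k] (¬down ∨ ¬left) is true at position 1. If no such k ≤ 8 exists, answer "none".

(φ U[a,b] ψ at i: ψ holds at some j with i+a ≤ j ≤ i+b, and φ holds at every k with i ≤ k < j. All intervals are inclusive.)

2

Need earliest j ≥ 1 with (¬down ∨ ¬left), and left at every k in [1,j-1].
  j=1: rhs fails.
  j=2: rhs fails.
  j=3: rhs holds; lhs holds on [1,2]. k = 2.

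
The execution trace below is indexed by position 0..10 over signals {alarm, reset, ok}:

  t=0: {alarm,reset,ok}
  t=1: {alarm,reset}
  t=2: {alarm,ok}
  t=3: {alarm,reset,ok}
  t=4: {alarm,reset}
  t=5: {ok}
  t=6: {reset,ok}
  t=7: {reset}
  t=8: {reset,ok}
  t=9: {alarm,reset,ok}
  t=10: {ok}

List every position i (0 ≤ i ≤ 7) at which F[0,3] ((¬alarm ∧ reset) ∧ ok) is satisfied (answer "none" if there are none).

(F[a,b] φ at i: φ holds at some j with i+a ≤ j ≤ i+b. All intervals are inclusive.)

3, 4, 5, 6, 7

Evaluate at each i in [0,7]:
  i=0: ✗ (none in [0,3])
  i=1: ✗ (none in [1,4])
  i=2: ✗ (none in [2,5])
  i=3: ✓ (witness j=6)
  i=4: ✓ (witness j=6)
  i=5: ✓ (witness j=6)
  i=6: ✓ (witness j=6)
  i=7: ✓ (witness j=8)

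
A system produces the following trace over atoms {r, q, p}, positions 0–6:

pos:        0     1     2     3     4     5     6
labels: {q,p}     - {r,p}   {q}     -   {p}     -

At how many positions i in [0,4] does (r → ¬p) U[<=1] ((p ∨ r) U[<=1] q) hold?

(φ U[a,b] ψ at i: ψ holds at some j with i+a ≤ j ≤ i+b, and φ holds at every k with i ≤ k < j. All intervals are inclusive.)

Evaluate at each i in [0,4]:
  i=0: ✓ (rhs at j=0)
  i=1: ✓ (rhs at j=2; lhs holds on [1,1])
  i=2: ✓ (rhs at j=2)
  i=3: ✓ (rhs at j=3)
  i=4: ✗ (no rhs in [4,5])
Positions where it holds: {0, 1, 2, 3} → 4.

4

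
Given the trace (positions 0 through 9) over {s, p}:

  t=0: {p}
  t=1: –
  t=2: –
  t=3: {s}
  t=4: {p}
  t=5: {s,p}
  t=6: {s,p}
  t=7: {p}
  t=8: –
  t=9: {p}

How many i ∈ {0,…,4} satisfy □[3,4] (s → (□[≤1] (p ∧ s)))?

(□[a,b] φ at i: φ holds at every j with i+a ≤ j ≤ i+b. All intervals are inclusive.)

Evaluate at each i in [0,4]:
  i=0: ✗ (fails at j=3)
  i=1: ✓ (all of [4,5])
  i=2: ✗ (fails at j=6)
  i=3: ✗ (fails at j=6)
  i=4: ✓ (all of [7,8])
Positions where it holds: {1, 4} → 2.

2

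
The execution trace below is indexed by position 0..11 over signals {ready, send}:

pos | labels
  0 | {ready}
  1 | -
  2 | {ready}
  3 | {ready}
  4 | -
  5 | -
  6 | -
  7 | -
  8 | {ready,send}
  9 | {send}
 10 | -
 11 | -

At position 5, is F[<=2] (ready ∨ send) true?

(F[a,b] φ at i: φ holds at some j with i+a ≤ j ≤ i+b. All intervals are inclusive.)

No

Check (ready ∨ send) at each j in [5,7]:
  j=5: false
  j=6: false
  j=7: false
No position in the window satisfies it → formula fails.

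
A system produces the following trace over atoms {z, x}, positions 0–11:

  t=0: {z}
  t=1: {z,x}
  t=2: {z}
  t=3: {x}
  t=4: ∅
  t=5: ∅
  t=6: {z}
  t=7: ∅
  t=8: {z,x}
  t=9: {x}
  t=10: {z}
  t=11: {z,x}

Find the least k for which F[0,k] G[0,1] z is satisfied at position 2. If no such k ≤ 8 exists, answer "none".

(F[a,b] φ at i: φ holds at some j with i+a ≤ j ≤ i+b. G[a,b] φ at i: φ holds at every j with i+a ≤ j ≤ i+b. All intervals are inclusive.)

Scan j = 2,3,… for G[0,1] z:
  j=2: fails
  j=3: fails
  j=4: fails
  j=5: fails
  j=6: fails
  j=7: fails
  j=8: fails
  j=9: fails
  j=10: holds
First hit at j=10, so smallest k = 10-2 = 8.

8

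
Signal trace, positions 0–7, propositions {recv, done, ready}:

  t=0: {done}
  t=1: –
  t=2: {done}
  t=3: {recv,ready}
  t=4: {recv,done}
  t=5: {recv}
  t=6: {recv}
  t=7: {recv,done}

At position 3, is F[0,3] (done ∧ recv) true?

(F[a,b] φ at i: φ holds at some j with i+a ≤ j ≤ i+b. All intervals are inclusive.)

Check (done ∧ recv) at each j in [3,6]:
  j=3: false
  j=4: true
  j=5: false
  j=6: false
Found at j=4 → formula holds.

Yes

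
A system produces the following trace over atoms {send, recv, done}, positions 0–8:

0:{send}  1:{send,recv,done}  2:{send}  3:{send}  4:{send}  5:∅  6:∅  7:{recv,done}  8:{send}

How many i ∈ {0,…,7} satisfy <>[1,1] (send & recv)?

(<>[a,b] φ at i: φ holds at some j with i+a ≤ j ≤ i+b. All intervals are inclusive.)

Evaluate at each i in [0,7]:
  i=0: ✓ (witness j=1)
  i=1: ✗ (none in [2,2])
  i=2: ✗ (none in [3,3])
  i=3: ✗ (none in [4,4])
  i=4: ✗ (none in [5,5])
  i=5: ✗ (none in [6,6])
  i=6: ✗ (none in [7,7])
  i=7: ✗ (none in [8,8])
Positions where it holds: {0} → 1.

1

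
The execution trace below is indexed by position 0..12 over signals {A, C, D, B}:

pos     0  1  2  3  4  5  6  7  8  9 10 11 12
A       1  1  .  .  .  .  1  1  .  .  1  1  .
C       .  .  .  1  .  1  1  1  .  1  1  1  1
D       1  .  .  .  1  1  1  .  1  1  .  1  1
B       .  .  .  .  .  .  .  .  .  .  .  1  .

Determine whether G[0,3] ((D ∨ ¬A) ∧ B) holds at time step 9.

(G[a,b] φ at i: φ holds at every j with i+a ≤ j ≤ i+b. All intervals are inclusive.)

Check ((D ∨ ¬A) ∧ B) at every j in [9,12]:
  j=9: false
  j=10: false
  j=11: true
  j=12: false
Fails at j=9 → formula fails.

No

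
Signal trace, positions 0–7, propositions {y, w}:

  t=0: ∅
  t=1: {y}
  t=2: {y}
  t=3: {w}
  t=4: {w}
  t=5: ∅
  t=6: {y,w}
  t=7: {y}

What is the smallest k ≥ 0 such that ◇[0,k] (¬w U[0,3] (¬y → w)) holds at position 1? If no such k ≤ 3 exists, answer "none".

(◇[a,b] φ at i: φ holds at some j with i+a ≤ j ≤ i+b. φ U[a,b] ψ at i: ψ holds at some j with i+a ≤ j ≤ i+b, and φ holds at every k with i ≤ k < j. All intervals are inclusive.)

0

Scan j = 1,2,… for (¬w U[0,3] (¬y → w)):
  j=1: holds
First hit at j=1, so smallest k = 1-1 = 0.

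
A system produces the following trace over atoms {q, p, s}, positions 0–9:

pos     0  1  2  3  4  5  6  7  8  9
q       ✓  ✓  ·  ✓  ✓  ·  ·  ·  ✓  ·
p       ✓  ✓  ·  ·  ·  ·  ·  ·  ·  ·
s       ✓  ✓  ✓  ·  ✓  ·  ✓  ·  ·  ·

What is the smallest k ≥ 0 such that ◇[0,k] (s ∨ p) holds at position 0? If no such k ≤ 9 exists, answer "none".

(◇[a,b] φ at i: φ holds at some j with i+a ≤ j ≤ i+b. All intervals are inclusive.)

0

Scan j = 0,1,… for (s ∨ p):
  j=0: holds
First hit at j=0, so smallest k = 0-0 = 0.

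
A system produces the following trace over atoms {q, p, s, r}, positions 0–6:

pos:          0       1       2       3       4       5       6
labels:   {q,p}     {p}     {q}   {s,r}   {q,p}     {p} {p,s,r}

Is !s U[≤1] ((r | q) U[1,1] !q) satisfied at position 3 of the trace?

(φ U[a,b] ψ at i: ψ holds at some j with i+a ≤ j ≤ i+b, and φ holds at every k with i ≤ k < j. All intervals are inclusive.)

Need some j in [3,4] with ((r | q) U[1,1] !q), and !s at every k in [3,j-1].
  j=3: ((r | q) U[1,1] !q) — fails.
  j=4: ((r | q) U[1,1] !q) holds, but !s fails at k=3 → not this j.
No j in the window works → until fails.

False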